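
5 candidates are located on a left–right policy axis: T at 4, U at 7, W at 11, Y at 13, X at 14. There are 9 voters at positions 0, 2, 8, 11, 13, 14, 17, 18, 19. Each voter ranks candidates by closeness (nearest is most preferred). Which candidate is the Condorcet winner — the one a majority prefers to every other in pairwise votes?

With single-peaked preferences on a line, the Condorcet winner is the candidate closest to the median voter.
The median voter (position 13) is closest to Y at 13.
Check: Y vs W — voters closer to Y: 5 of 9.

Y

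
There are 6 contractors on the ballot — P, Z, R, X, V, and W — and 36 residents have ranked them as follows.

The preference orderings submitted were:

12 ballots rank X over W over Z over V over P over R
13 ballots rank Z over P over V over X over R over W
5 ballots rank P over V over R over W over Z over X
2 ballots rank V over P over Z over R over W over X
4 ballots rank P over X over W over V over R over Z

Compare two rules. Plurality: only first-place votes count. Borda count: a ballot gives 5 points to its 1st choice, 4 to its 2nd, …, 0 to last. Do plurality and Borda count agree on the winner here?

Plurality first-place counts: P 9, Z 13, R 0, X 12, V 2, W 0 → Z.
Borda totals: P 117, Z 112, R 36, X 102, V 101, W 72 → P.
The two rules disagree: plurality picks Z, Borda picks P.

No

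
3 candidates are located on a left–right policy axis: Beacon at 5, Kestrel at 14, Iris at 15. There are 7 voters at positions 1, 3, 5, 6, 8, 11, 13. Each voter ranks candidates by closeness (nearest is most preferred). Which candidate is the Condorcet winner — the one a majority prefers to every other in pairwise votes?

With single-peaked preferences on a line, the Condorcet winner is the candidate closest to the median voter.
The median voter (position 6) is closest to Beacon at 5.
Check: Beacon vs Kestrel — voters closer to Beacon: 5 of 7.

Beacon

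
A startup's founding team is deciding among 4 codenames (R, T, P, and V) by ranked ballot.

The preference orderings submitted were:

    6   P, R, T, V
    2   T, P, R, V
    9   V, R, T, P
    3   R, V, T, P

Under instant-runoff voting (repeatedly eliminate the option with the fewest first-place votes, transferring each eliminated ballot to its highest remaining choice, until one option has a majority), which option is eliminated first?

Round 1: V 9, P 6, R 3, T 2. T has the fewest and is eliminated.
Round 2: V 9, P 8, R 3. R has the fewest and is eliminated.
Round 3: V 12, P 8. V has a majority.

T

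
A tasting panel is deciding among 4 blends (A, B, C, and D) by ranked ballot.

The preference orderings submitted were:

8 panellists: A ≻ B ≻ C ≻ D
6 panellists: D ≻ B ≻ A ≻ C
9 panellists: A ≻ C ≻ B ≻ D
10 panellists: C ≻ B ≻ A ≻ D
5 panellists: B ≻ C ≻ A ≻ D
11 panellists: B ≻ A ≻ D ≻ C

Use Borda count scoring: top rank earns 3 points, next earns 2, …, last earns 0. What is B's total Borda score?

Borda scores:
  A: 8·3 + 6·1 + 9·3 + 10·1 + 5·1 + 11·2 = 94
  B: 8·2 + 6·2 + 9·1 + 10·2 + 5·3 + 11·3 = 105
  C: 8·1 + 6·0 + 9·2 + 10·3 + 5·2 + 11·0 = 66
  D: 8·0 + 6·3 + 9·0 + 10·0 + 5·0 + 11·1 = 29

105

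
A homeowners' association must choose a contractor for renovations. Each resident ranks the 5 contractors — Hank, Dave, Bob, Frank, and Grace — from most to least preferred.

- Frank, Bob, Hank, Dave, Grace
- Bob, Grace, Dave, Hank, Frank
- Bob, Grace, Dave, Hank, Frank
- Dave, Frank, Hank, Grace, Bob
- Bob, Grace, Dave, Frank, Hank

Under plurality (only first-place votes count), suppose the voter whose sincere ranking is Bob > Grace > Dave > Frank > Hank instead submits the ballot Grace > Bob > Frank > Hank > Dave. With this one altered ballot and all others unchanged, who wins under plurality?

Bob

First-place totals with the altered ballot: Hank 0, Dave 1, Bob 2, Frank 1, Grace 1.
The winner is unchanged: still Bob.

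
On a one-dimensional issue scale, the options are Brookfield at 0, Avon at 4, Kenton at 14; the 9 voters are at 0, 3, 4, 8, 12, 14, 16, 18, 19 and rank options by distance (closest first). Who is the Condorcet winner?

With single-peaked preferences on a line, the Condorcet winner is the candidate closest to the median voter.
The median voter (position 12) is closest to Kenton at 14.
Check: Kenton vs Avon — voters closer to Kenton: 5 of 9.

Kenton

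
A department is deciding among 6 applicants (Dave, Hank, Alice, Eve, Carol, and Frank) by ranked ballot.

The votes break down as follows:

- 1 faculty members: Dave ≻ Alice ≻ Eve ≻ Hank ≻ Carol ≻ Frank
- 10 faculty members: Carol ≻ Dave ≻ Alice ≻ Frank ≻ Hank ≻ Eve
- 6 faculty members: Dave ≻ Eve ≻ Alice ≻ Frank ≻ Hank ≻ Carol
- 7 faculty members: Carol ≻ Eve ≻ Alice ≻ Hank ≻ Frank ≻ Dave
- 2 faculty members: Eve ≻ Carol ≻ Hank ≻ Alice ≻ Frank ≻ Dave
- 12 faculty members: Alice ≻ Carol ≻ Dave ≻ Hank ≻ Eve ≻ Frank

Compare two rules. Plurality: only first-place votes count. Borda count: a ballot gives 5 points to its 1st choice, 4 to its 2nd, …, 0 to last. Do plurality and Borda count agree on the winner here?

Yes

Plurality first-place counts: Dave 7, Hank 0, Alice 12, Eve 2, Carol 17, Frank 0 → Carol.
Borda totals: Dave 111, Hank 62, Alice 137, Eve 77, Carol 142, Frank 41 → Carol.
The two rules agree on Carol.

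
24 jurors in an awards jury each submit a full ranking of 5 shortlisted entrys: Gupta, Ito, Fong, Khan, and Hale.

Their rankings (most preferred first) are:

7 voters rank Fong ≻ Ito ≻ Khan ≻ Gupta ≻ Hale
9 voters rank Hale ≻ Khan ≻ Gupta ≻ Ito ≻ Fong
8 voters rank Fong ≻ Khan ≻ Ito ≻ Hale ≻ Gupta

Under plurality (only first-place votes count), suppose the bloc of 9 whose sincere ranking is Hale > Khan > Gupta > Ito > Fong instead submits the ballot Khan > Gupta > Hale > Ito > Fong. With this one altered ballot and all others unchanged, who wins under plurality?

Fong

First-place totals with the altered ballot: Gupta 0, Ito 0, Fong 15, Khan 9, Hale 0.
The winner is unchanged: still Fong.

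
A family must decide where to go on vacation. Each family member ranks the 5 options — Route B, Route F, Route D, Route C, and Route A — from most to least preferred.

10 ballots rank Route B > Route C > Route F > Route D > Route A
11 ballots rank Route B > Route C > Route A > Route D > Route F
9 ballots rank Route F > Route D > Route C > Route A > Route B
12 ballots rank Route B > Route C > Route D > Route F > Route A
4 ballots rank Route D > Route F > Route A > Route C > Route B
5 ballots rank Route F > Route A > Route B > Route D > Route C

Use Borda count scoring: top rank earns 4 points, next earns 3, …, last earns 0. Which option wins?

Route B

Borda scores:
  Route B: 10·4 + 11·4 + 9·0 + 12·4 + 4·0 + 5·2 = 142
  Route F: 10·2 + 11·0 + 9·4 + 12·1 + 4·3 + 5·4 = 100
  Route D: 10·1 + 11·1 + 9·3 + 12·2 + 4·4 + 5·1 = 93
  Route C: 10·3 + 11·3 + 9·2 + 12·3 + 4·1 + 5·0 = 121
  Route A: 10·0 + 11·2 + 9·1 + 12·0 + 4·2 + 5·3 = 54
Route B has the highest total.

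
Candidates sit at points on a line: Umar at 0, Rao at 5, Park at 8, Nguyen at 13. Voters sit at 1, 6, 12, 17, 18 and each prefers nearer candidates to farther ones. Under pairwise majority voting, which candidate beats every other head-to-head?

With single-peaked preferences on a line, the Condorcet winner is the candidate closest to the median voter.
The median voter (position 12) is closest to Nguyen at 13.
Check: Nguyen vs Rao — voters closer to Nguyen: 3 of 5.

Nguyen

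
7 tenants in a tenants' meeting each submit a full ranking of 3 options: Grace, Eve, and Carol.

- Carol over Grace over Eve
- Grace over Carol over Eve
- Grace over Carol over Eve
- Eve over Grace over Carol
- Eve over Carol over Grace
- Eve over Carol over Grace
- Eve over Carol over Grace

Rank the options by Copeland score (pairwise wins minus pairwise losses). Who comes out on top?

Pairwise results:
  Grace vs Eve: Eve wins 4–3.
  Grace vs Carol: Carol wins 4–3.
  Eve vs Carol: Eve wins 4–3.
Copeland scores (wins − losses):
  Grace: 0 − 2 = -2
  Eve: 2 − 0 = 2
  Carol: 1 − 1 = 0
Eve has the best Copeland score.

Eve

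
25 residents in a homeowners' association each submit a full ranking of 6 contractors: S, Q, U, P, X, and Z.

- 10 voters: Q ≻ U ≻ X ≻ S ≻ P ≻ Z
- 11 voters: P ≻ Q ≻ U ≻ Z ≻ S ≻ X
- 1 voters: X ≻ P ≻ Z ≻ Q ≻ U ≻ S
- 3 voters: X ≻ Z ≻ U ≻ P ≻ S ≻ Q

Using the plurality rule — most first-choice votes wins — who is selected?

First-place vote totals:
  S: 0
  Q: 10
  U: 0
  P: 11
  X: 4
  Z: 0
P has the most first-place votes.

P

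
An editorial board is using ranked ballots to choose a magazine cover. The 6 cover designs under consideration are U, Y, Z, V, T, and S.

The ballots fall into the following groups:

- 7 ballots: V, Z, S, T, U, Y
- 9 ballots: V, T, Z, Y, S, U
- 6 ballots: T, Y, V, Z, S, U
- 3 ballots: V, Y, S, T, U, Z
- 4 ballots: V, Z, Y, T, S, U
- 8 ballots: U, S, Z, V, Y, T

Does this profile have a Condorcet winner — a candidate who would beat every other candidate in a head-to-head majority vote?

Yes

Head-to-head results (37 voters total):
U vs Y: Y wins 22–15.
U vs Z: Z wins 26–11.
U vs V: V wins 29–8.
U vs T: T wins 29–8.
U vs S: S wins 29–8.
Y vs Z: Z wins 28–9.
Y vs V: V wins 31–6.
Y vs T: T wins 22–15.
Y vs S: Y wins 22–15.
Z vs V: V wins 29–8.
Z vs T: Z wins 19–18.
Z vs S: Z wins 26–11.
V vs T: V wins 31–6.
V vs S: V wins 29–8.
T vs S: T wins 19–18.
V beats each rival — U (29–8), Y (31–6), Z (29–8), T (31–6), S (29–8) — so V is the Condorcet winner.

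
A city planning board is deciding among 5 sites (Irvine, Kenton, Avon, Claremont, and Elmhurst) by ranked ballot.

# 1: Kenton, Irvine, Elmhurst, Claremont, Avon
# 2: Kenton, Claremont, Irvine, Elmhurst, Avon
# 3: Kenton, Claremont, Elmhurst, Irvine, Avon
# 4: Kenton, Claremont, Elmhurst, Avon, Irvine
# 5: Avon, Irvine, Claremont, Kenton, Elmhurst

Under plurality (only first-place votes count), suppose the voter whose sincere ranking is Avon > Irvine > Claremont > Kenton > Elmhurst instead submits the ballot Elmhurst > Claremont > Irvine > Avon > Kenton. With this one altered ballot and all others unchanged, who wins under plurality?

First-place totals with the altered ballot: Irvine 0, Kenton 4, Avon 0, Claremont 0, Elmhurst 1.
The winner is unchanged: still Kenton.

Kenton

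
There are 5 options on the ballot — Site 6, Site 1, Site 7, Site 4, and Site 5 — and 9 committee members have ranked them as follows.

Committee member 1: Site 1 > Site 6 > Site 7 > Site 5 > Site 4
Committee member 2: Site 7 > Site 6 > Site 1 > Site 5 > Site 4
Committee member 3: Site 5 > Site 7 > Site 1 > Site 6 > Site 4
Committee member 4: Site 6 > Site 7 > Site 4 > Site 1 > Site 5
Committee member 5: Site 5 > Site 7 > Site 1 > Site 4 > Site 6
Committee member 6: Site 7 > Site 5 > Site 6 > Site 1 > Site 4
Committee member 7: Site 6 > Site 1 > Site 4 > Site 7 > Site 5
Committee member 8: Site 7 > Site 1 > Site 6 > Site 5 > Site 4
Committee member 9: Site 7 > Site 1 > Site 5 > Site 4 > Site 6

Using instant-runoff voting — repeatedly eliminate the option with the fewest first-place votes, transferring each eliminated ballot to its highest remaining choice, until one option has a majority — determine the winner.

Site 7

Round 1: Site 7 4, Site 6 2, Site 5 2, Site 1 1, Site 4 0. Site 4 has the fewest and is eliminated.
Round 2: Site 7 4, Site 6 2, Site 5 2, Site 1 1. Site 1 has the fewest and is eliminated.
Round 3: Site 7 4, Site 6 3, Site 5 2. Site 5 has the fewest and is eliminated.
Round 4: Site 7 6, Site 6 3. Site 7 has a majority.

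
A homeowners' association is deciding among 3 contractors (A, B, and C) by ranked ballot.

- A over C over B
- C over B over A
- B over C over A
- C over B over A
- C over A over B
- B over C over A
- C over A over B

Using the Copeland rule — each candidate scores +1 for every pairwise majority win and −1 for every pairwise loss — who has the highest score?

C

Pairwise results:
  A vs B: B wins 4–3.
  A vs C: C wins 6–1.
  B vs C: C wins 5–2.
Copeland scores (wins − losses):
  A: 0 − 2 = -2
  B: 1 − 1 = 0
  C: 2 − 0 = 2
C has the best Copeland score.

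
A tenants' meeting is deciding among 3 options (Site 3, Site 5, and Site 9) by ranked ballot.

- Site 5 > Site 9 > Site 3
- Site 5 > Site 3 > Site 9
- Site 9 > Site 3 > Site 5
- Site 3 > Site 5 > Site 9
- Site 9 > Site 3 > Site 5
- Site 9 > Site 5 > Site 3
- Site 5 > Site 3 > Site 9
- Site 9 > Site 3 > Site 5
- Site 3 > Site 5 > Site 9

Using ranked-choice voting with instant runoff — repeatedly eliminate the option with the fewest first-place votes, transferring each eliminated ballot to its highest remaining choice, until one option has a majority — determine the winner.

Round 1: Site 9 4, Site 5 3, Site 3 2. Site 3 has the fewest and is eliminated.
Round 2: Site 5 5, Site 9 4. Site 5 has a majority.

Site 5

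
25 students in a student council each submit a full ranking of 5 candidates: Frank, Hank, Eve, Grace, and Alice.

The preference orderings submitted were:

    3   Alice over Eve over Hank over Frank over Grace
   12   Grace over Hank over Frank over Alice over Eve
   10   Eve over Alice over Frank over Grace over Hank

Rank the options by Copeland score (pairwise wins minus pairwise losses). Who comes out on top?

Pairwise results:
  Frank vs Hank: Hank wins 15–10.
  Frank vs Eve: Eve wins 13–12.
  Frank vs Grace: Frank wins 13–12.
  Frank vs Alice: Alice wins 13–12.
  Hank vs Eve: Eve wins 13–12.
  Hank vs Grace: Grace wins 22–3.
  Hank vs Alice: Alice wins 13–12.
  Eve vs Grace: Eve wins 13–12.
  Eve vs Alice: Alice wins 15–10.
  Grace vs Alice: Alice wins 13–12.
Copeland scores (wins − losses):
  Frank: 1 − 3 = -2
  Hank: 1 − 3 = -2
  Eve: 3 − 1 = 2
  Grace: 1 − 3 = -2
  Alice: 4 − 0 = 4
Alice has the best Copeland score.

Alice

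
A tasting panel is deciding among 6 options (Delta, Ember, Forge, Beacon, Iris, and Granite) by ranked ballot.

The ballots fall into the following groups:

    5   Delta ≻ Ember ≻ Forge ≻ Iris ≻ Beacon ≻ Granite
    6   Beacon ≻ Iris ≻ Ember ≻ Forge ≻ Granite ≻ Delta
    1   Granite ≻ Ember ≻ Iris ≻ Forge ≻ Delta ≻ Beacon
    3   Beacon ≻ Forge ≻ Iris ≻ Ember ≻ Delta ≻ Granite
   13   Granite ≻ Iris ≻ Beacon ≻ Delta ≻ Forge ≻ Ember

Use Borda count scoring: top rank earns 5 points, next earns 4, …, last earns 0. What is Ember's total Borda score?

48

Borda scores:
  Delta: 5·5 + 6·0 + 1 + 3·1 + 13·2 = 55
  Ember: 5·4 + 6·3 + 4 + 3·2 + 13·0 = 48
  Forge: 5·3 + 6·2 + 2 + 3·4 + 13·1 = 54
  Beacon: 5·1 + 6·5 + 0 + 3·5 + 13·3 = 89
  Iris: 5·2 + 6·4 + 3 + 3·3 + 13·4 = 98
  Granite: 5·0 + 6·1 + 5 + 3·0 + 13·5 = 76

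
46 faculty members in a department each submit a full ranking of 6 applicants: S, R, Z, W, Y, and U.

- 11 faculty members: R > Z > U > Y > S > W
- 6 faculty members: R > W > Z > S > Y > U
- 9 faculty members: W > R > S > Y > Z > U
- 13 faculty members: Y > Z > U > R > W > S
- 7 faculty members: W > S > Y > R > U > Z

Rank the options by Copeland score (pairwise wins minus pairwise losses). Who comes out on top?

R

Pairwise results:
  S vs R: R wins 39–7.
  S vs Z: Z wins 30–16.
  S vs W: W wins 35–11.
  S vs Y: Y wins 24–22.
  S vs U: U wins 24–22.
  R vs Z: R wins 33–13.
  R vs W: R wins 30–16.
  R vs Y: R wins 26–20.
  R vs U: R wins 33–13.
  Z vs W: Z wins 24–22.
  Z vs Y: Y wins 29–17.
  Z vs U: Z wins 39–7.
  W vs Y: Y wins 24–22.
  W vs U: U wins 24–22.
  Y vs U: Y wins 35–11.
Copeland scores (wins − losses):
  S: 0 − 5 = -5
  R: 5 − 0 = 5
  Z: 3 − 2 = 1
  W: 1 − 4 = -3
  Y: 4 − 1 = 3
  U: 2 − 3 = -1
R has the best Copeland score.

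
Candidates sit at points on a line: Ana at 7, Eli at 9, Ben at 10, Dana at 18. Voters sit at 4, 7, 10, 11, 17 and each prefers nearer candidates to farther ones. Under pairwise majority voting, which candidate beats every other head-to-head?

Ben

With single-peaked preferences on a line, the Condorcet winner is the candidate closest to the median voter.
The median voter (position 10) is closest to Ben at 10.
Check: Ben vs Dana — voters closer to Ben: 4 of 5.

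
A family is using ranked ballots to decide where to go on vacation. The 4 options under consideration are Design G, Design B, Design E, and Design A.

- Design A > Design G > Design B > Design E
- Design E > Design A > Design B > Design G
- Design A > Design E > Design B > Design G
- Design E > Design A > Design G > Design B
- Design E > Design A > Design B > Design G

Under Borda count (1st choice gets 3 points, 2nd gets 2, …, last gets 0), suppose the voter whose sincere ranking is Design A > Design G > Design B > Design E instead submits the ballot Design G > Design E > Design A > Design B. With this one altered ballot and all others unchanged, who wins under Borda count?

Borda totals with the altered ballot: Design G 4, Design B 3, Design E 13, Design A 10.
The switch changes the winner from Design A to Design E.

Design E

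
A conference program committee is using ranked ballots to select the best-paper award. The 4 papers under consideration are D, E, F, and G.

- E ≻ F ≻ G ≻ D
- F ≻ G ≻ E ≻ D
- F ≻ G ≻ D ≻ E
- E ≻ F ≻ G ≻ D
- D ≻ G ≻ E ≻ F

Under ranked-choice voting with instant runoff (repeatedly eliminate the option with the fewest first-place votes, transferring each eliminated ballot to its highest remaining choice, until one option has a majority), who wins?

Round 1: E 2, F 2, D 1, G 0. G has the fewest and is eliminated.
Round 2: E 2, F 2, D 1. D has the fewest and is eliminated.
Round 3: E 3, F 2. E has a majority.

E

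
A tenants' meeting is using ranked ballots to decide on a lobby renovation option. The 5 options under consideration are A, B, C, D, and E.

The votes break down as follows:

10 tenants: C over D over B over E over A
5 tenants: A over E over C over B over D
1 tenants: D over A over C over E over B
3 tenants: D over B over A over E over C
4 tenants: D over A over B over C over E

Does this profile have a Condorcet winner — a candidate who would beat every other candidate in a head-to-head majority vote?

No

Head-to-head results (23 voters total):
A vs B: B wins 13–10.
A vs C: A wins 13–10.
A vs D: D wins 18–5.
A vs E: A wins 13–10.
B vs C: C wins 16–7.
B vs D: D wins 18–5.
B vs E: B wins 17–6.
C vs D: C wins 15–8.
C vs E: C wins 15–8.
D vs E: D wins 18–5.
No candidate beats all others: A beats C beats B beats A, a majority cycle.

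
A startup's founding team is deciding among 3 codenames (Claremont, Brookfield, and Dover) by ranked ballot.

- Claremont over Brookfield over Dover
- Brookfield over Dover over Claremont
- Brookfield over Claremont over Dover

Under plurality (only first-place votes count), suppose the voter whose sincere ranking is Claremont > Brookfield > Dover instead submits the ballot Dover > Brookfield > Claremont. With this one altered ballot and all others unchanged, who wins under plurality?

First-place totals with the altered ballot: Claremont 0, Brookfield 2, Dover 1.
The winner is unchanged: still Brookfield.

Brookfield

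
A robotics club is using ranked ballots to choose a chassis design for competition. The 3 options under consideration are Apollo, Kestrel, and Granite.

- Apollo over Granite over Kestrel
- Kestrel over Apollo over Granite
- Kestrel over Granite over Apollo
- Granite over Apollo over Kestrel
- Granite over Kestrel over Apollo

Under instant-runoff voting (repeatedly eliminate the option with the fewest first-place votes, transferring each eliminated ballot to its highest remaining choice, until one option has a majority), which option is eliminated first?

Apollo

Round 1: Kestrel 2, Granite 2, Apollo 1. Apollo has the fewest and is eliminated.
Round 2: Granite 3, Kestrel 2. Granite has a majority.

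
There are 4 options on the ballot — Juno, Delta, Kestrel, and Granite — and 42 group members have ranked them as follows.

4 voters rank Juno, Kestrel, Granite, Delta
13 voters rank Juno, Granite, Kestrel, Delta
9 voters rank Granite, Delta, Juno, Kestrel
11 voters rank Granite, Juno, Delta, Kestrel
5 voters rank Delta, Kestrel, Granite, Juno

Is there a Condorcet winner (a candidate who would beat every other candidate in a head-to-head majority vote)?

Head-to-head results (42 voters total):
Juno vs Delta: Juno wins 28–14.
Juno vs Kestrel: Juno wins 37–5.
Juno vs Granite: Granite wins 25–17.
Delta vs Kestrel: Delta wins 25–17.
Delta vs Granite: Granite wins 37–5.
Kestrel vs Granite: Granite wins 33–9.
Granite beats each rival — Juno (25–17), Delta (37–5), Kestrel (33–9) — so Granite is the Condorcet winner.

Yes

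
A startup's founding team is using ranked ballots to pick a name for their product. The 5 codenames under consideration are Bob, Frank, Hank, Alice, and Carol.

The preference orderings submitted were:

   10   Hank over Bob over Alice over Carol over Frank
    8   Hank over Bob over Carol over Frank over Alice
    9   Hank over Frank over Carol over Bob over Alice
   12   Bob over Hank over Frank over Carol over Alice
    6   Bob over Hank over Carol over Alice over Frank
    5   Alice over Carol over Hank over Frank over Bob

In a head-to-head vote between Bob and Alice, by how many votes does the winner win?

40

Ballots ranking Bob above Alice: 10+8+9+12+6 = 45.
Ballots ranking Alice above Bob: 5.
Bob wins 45–5, a margin of 40.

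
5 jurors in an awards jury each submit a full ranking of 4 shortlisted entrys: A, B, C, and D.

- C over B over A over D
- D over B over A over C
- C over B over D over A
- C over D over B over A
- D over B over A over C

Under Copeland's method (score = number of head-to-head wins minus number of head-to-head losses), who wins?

Pairwise results:
  A vs B: B wins 5–0.
  A vs C: C wins 3–2.
  A vs D: D wins 4–1.
  B vs C: C wins 3–2.
  B vs D: D wins 3–2.
  C vs D: C wins 3–2.
Copeland scores (wins − losses):
  A: 0 − 3 = -3
  B: 1 − 2 = -1
  C: 3 − 0 = 3
  D: 2 − 1 = 1
C has the best Copeland score.

C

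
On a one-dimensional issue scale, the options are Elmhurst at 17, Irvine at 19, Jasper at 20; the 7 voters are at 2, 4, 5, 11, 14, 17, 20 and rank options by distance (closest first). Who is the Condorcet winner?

With single-peaked preferences on a line, the Condorcet winner is the candidate closest to the median voter.
The median voter (position 11) is closest to Elmhurst at 17.
Check: Elmhurst vs Irvine — voters closer to Elmhurst: 6 of 7.

Elmhurst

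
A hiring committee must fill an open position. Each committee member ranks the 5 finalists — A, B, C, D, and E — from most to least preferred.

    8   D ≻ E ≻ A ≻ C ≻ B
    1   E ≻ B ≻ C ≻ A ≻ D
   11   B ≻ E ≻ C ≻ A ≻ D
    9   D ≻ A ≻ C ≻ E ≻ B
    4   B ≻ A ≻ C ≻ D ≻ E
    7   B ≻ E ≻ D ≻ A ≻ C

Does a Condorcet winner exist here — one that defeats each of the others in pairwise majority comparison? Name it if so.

B

Head-to-head results (40 voters total):
A vs B: B wins 23–17.
A vs C: A wins 28–12.
A vs D: D wins 24–16.
A vs E: E wins 27–13.
B vs C: B wins 23–17.
B vs D: B wins 23–17.
B vs E: B wins 22–18.
C vs D: D wins 24–16.
C vs E: E wins 27–13.
D vs E: D wins 21–19.
B beats each rival — A (23–17), C (23–17), D (23–17), E (22–18) — so B is the Condorcet winner.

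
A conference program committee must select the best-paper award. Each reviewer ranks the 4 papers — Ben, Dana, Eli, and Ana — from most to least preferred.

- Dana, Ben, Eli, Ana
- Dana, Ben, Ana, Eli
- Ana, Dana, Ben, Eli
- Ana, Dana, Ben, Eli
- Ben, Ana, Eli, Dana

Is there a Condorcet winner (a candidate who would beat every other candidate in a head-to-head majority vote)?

Head-to-head results (5 voters total):
Ben vs Dana: Dana wins 4–1.
Ben vs Eli: Ben wins 5–0.
Ben vs Ana: Ben wins 3–2.
Dana vs Eli: Dana wins 4–1.
Dana vs Ana: Ana wins 3–2.
Eli vs Ana: Ana wins 4–1.
No candidate beats all others: Ben beats Ana beats Dana beats Ben, a majority cycle.

No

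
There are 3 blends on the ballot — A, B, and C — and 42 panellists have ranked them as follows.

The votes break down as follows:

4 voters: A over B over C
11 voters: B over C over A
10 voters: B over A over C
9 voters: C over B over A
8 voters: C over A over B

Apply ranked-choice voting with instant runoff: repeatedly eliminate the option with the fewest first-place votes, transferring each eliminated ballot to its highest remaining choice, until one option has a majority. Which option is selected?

B

Round 1: B 21, C 17, A 4. A has the fewest and is eliminated.
Round 2: B 25, C 17. B has a majority.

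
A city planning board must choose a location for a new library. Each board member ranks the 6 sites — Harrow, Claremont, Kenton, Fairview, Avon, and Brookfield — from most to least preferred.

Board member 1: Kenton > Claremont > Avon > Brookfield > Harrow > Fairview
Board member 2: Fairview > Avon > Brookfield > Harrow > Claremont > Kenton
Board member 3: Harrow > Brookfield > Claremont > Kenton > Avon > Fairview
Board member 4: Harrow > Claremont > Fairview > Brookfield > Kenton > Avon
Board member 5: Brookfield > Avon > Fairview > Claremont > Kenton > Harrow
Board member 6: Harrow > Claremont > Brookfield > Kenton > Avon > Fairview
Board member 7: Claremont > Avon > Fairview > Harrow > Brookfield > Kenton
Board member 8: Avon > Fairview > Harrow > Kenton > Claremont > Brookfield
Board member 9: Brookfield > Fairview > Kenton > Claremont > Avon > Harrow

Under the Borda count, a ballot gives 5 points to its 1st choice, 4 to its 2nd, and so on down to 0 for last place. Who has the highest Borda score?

Claremont

Borda scores:
  Harrow: 1 + 2 + 5 + 5 + 0 + 5 + 2 + 3 + 0 = 23
  Claremont: 4 + 1 + 3 + 4 + 2 + 4 + 5 + 1 + 2 = 26
  Kenton: 5 + 0 + 2 + 1 + 1 + 2 + 0 + 2 + 3 = 16
  Fairview: 0 + 5 + 0 + 3 + 3 + 0 + 3 + 4 + 4 = 22
  Avon: 3 + 4 + 1 + 0 + 4 + 1 + 4 + 5 + 1 = 23
  Brookfield: 2 + 3 + 4 + 2 + 5 + 3 + 1 + 0 + 5 = 25
Claremont has the highest total.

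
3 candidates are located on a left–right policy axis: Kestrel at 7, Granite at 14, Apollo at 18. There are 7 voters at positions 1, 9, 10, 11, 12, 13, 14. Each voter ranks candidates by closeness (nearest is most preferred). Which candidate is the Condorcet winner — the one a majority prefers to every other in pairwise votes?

Granite

With single-peaked preferences on a line, the Condorcet winner is the candidate closest to the median voter.
The median voter (position 11) is closest to Granite at 14.
Check: Granite vs Apollo — voters closer to Granite: 7 of 7.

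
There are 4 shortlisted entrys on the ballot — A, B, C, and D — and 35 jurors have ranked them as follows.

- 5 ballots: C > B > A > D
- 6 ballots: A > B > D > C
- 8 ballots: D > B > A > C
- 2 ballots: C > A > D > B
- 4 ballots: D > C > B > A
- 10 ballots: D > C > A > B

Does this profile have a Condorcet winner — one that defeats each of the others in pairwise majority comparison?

Yes

Head-to-head results (35 voters total):
A vs B: A wins 18–17.
A vs C: C wins 21–14.
A vs D: D wins 22–13.
B vs C: C wins 21–14.
B vs D: D wins 24–11.
C vs D: D wins 28–7.
D beats each rival — A (22–13), B (24–11), C (28–7) — so D is the Condorcet winner.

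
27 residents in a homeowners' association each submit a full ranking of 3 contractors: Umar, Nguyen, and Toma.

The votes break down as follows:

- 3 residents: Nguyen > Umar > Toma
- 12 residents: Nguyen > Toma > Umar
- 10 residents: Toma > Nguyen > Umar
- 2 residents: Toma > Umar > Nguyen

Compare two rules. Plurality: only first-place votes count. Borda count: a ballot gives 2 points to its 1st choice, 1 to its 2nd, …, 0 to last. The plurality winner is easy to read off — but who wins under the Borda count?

Nguyen

Plurality first-place counts: Umar 0, Nguyen 15, Toma 12 → Nguyen.
Borda totals: Umar 5, Nguyen 40, Toma 36 → Nguyen.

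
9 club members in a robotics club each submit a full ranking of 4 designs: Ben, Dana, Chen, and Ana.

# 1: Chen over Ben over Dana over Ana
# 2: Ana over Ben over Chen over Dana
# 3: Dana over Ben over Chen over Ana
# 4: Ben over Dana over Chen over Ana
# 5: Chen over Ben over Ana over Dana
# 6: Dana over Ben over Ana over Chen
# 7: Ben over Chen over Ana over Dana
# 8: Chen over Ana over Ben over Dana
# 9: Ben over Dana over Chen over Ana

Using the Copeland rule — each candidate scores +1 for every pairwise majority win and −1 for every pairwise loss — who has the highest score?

Ben

Pairwise results:
  Ben vs Dana: Ben wins 7–2.
  Ben vs Chen: Ben wins 6–3.
  Ben vs Ana: Ben wins 7–2.
  Dana vs Chen: Chen wins 5–4.
  Dana vs Ana: Dana wins 5–4.
  Chen vs Ana: Chen wins 7–2.
Copeland scores (wins − losses):
  Ben: 3 − 0 = 3
  Dana: 1 − 2 = -1
  Chen: 2 − 1 = 1
  Ana: 0 − 3 = -3
Ben has the best Copeland score.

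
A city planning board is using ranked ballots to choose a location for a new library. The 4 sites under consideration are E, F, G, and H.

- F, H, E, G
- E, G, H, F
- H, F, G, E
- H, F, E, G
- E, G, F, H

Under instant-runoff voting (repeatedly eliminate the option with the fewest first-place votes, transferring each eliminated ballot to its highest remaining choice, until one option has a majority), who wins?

Round 1: E 2, H 2, F 1, G 0. G has the fewest and is eliminated.
Round 2: E 2, H 2, F 1. F has the fewest and is eliminated.
Round 3: H 3, E 2. H has a majority.

H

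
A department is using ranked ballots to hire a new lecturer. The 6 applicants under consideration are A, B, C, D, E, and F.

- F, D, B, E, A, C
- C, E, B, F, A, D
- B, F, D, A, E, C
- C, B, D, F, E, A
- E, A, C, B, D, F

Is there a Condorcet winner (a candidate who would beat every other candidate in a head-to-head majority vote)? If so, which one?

Head-to-head results (5 voters total):
A vs B: B wins 4–1.
A vs C: A wins 3–2.
A vs D: D wins 3–2.
A vs E: E wins 4–1.
A vs F: F wins 4–1.
B vs C: C wins 3–2.
B vs D: B wins 4–1.
B vs E: B wins 3–2.
B vs F: B wins 4–1.
C vs D: C wins 3–2.
C vs E: E wins 3–2.
C vs F: C wins 3–2.
D vs E: D wins 3–2.
D vs F: F wins 3–2.
E vs F: F wins 3–2.
No candidate beats all others: A beats C beats B beats A, a majority cycle.

None — there is no Condorcet winner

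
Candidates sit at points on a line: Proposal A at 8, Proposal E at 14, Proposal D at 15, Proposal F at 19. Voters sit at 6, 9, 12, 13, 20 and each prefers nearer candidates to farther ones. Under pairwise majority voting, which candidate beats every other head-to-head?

With single-peaked preferences on a line, the Condorcet winner is the candidate closest to the median voter.
The median voter (position 12) is closest to Proposal E at 14.
Check: Proposal E vs Proposal D — voters closer to Proposal E: 4 of 5.

Proposal E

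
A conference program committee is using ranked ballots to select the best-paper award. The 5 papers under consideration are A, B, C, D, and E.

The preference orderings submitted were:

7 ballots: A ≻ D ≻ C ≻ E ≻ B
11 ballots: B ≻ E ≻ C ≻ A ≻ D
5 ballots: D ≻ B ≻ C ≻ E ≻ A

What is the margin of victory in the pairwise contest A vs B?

Ballots ranking A above B: 7.
Ballots ranking B above A: 11+5 = 16.
B wins 16–7, a margin of 9.

9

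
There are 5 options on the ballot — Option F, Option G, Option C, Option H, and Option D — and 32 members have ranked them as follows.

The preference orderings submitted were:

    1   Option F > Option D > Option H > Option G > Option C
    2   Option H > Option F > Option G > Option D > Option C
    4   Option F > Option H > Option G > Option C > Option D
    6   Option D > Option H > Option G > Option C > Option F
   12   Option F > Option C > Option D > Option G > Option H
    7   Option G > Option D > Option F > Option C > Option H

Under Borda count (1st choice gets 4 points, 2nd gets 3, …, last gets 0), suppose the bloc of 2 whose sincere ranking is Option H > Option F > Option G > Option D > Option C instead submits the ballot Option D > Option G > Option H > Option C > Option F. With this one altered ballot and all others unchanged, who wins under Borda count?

Option F

Borda totals with the altered ballot: Option F 82, Option G 67, Option C 55, Option H 36, Option D 80.
The winner is unchanged: still Option F.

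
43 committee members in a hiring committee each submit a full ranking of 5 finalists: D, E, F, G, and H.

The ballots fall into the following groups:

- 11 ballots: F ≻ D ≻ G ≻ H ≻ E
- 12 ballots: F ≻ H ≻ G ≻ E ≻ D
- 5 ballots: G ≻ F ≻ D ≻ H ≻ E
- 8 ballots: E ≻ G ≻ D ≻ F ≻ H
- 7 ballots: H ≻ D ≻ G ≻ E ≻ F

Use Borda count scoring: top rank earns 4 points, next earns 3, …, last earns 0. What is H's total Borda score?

Borda scores:
  D: 11·3 + 12·0 + 5·2 + 8·2 + 7·3 = 80
  E: 11·0 + 12·1 + 5·0 + 8·4 + 7·1 = 51
  F: 11·4 + 12·4 + 5·3 + 8·1 + 7·0 = 115
  G: 11·2 + 12·2 + 5·4 + 8·3 + 7·2 = 104
  H: 11·1 + 12·3 + 5·1 + 8·0 + 7·4 = 80

80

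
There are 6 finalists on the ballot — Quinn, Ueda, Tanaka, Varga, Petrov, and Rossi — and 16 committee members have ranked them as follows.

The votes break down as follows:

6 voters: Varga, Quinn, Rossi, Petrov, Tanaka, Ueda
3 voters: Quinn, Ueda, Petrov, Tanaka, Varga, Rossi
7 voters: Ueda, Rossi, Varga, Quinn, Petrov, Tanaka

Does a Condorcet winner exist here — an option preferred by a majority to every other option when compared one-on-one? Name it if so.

Head-to-head results (16 voters total):
Quinn vs Ueda: Quinn wins 9–7.
Quinn vs Tanaka: Quinn wins 16–0.
Quinn vs Varga: Varga wins 13–3.
Quinn vs Petrov: Quinn wins 16–0.
Quinn vs Rossi: Quinn wins 9–7.
Ueda vs Tanaka: Ueda wins 10–6.
Ueda vs Varga: Ueda wins 10–6.
Ueda vs Petrov: Ueda wins 10–6.
Ueda vs Rossi: Ueda wins 10–6.
Tanaka vs Varga: Varga wins 13–3.
Tanaka vs Petrov: Petrov wins 16–0.
Tanaka vs Rossi: Rossi wins 13–3.
Varga vs Petrov: Varga wins 13–3.
Varga vs Rossi: Varga wins 9–7.
Petrov vs Rossi: Rossi wins 13–3.
No candidate beats all others: Quinn beats Ueda beats Varga beats Quinn, a majority cycle.

No Condorcet winner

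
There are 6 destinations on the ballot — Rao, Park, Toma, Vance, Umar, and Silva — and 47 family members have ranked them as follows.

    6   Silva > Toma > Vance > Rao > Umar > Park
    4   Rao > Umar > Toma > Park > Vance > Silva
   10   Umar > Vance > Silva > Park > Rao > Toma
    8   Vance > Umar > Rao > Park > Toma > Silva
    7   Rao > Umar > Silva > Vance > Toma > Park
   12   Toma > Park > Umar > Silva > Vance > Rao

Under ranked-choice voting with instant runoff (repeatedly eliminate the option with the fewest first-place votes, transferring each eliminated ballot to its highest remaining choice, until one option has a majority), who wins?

Round 1: Toma 12, Rao 11, Umar 10, Vance 8, Silva 6, Park 0. Park has the fewest and is eliminated.
Round 2: Toma 12, Rao 11, Umar 10, Vance 8, Silva 6. Silva has the fewest and is eliminated.
Round 3: Toma 18, Rao 11, Umar 10, Vance 8. Vance has the fewest and is eliminated.
Round 4: Toma 18, Umar 18, Rao 11. Rao has the fewest and is eliminated.
Round 5: Umar 29, Toma 18. Umar has a majority.

Umar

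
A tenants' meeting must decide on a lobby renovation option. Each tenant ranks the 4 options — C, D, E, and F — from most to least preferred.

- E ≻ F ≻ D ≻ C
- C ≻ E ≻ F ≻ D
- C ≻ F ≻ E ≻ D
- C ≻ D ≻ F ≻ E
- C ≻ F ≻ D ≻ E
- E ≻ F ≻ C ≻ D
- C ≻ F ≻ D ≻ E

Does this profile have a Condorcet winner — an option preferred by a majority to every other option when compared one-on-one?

Head-to-head results (7 voters total):
C vs D: C wins 6–1.
C vs E: C wins 5–2.
C vs F: C wins 5–2.
D vs E: E wins 4–3.
D vs F: F wins 6–1.
E vs F: F wins 4–3.
C beats each rival — D (6–1), E (5–2), F (5–2) — so C is the Condorcet winner.

Yes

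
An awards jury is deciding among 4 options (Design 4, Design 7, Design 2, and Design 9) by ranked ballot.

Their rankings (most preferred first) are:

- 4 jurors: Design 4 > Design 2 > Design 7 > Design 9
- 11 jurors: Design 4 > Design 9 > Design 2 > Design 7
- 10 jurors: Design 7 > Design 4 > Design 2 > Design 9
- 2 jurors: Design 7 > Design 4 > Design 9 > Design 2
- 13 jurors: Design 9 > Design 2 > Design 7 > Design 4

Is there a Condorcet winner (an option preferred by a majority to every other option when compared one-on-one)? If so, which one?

No Condorcet winner

Head-to-head results (40 voters total):
Design 4 vs Design 7: Design 7 wins 25–15.
Design 4 vs Design 2: Design 4 wins 27–13.
Design 4 vs Design 9: Design 4 wins 27–13.
Design 7 vs Design 2: Design 2 wins 28–12.
Design 7 vs Design 9: Design 9 wins 24–16.
Design 2 vs Design 9: Design 9 wins 26–14.
No candidate beats all others: Design 4 beats Design 2 beats Design 7 beats Design 4, a majority cycle.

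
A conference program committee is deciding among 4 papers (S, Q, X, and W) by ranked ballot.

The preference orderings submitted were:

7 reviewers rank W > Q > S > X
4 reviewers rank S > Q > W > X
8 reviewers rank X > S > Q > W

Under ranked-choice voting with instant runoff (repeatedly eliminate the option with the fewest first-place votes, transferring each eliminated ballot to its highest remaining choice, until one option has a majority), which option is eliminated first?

Q

Round 1: X 8, W 7, S 4, Q 0. Q has the fewest and is eliminated.
Round 2: X 8, W 7, S 4. S has the fewest and is eliminated.
Round 3: W 11, X 8. W has a majority.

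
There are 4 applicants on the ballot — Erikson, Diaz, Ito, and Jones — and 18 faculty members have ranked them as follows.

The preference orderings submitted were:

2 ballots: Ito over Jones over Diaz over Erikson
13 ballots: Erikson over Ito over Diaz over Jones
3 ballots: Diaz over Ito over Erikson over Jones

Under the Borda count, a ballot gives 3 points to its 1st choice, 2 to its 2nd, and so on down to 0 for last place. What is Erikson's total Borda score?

Borda scores:
  Erikson: 2·0 + 13·3 + 3·1 = 42
  Diaz: 2·1 + 13·1 + 3·3 = 24
  Ito: 2·3 + 13·2 + 3·2 = 38
  Jones: 2·2 + 13·0 + 3·0 = 4

42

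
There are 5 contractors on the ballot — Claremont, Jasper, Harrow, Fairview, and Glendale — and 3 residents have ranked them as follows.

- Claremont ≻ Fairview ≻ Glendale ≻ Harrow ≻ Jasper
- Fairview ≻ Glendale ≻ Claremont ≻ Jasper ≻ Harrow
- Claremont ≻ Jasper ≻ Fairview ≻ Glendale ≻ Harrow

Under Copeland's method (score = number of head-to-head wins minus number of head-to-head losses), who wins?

Claremont

Pairwise results:
  Claremont vs Jasper: Claremont wins 3–0.
  Claremont vs Harrow: Claremont wins 3–0.
  Claremont vs Fairview: Claremont wins 2–1.
  Claremont vs Glendale: Claremont wins 2–1.
  Jasper vs Harrow: Jasper wins 2–1.
  Jasper vs Fairview: Fairview wins 2–1.
  Jasper vs Glendale: Glendale wins 2–1.
  Harrow vs Fairview: Fairview wins 3–0.
  Harrow vs Glendale: Glendale wins 3–0.
  Fairview vs Glendale: Fairview wins 3–0.
Copeland scores (wins − losses):
  Claremont: 4 − 0 = 4
  Jasper: 1 − 3 = -2
  Harrow: 0 − 4 = -4
  Fairview: 3 − 1 = 2
  Glendale: 2 − 2 = 0
Claremont has the best Copeland score.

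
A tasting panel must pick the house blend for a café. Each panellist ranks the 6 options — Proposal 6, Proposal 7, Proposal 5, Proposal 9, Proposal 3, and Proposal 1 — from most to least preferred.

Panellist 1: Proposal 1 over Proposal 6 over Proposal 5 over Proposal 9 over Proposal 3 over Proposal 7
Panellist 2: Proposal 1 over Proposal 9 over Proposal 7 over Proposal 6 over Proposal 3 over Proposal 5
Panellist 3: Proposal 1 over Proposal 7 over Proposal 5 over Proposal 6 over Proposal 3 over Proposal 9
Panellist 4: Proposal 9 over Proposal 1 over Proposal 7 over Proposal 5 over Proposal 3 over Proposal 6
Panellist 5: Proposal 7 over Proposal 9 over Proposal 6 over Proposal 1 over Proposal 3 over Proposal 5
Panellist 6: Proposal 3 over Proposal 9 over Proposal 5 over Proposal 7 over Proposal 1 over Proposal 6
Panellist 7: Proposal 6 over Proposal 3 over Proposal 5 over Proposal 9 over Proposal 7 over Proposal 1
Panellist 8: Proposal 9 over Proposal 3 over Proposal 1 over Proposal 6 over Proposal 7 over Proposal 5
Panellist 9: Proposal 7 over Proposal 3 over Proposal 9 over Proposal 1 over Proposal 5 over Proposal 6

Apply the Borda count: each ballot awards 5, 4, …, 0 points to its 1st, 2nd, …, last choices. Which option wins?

Proposal 9

Borda scores:
  Proposal 6: 4 + 2 + 2 + 0 + 3 + 0 + 5 + 2 + 0 = 18
  Proposal 7: 0 + 3 + 4 + 3 + 5 + 2 + 1 + 1 + 5 = 24
  Proposal 5: 3 + 0 + 3 + 2 + 0 + 3 + 3 + 0 + 1 = 15
  Proposal 9: 2 + 4 + 0 + 5 + 4 + 4 + 2 + 5 + 3 = 29
  Proposal 3: 1 + 1 + 1 + 1 + 1 + 5 + 4 + 4 + 4 = 22
  Proposal 1: 5 + 5 + 5 + 4 + 2 + 1 + 0 + 3 + 2 = 27
Proposal 9 has the highest total.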